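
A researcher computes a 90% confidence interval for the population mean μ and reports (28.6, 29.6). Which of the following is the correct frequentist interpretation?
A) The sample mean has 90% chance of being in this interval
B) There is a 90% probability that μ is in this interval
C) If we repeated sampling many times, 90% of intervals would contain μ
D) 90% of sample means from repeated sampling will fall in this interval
C

A) Wrong — x̄ is observed and sits in the interval by construction.
B) Wrong — μ is fixed; the randomness lives in the interval, not in μ.
C) Correct — this is the frequentist long-run coverage interpretation.
D) Wrong — coverage applies to intervals containing μ, not to future x̄ values.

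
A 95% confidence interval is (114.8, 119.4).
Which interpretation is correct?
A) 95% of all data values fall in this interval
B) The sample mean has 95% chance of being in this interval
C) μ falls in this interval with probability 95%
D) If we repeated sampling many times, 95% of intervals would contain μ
D

A) Wrong — a CI is about the parameter μ, not individual data values.
B) Wrong — x̄ is observed and sits in the interval by construction.
C) Wrong — μ is fixed; the randomness lives in the interval, not in μ.
D) Correct — this is the frequentist long-run coverage interpretation.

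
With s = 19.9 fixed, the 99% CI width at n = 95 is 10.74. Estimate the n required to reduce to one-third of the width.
n ≈ 855

CI width ∝ 1/√n
To reduce width by factor 3, need √n to grow by 3 → need 3² = 9 times as many samples.

Current: n = 95, width = 10.74
New: n = 855, width ≈ 3.51

Width reduced by factor of 10.74/3.51 = 3.06.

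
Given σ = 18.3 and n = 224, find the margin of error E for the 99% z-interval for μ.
Margin of error = 3.15

Margin of error = z* · σ/√n
= 2.576 · 18.3/√224
= 2.576 · 18.3/14.9666
= 3.15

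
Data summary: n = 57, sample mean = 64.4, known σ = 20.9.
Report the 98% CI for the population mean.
(57.96, 70.84)

z-interval (σ known):
z* = 2.326 for 98% confidence

Margin of error = z* · σ/√n = 2.326 · 20.9/√57 = 6.44

CI: (64.4 - 6.44, 64.4 + 6.44) = (57.96, 70.84)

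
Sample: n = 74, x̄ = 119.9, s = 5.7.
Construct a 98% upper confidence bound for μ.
μ ≤ 121.29

Upper bound (one-sided):
t* = 2.091 (one-sided for 98%)
Upper bound = x̄ + t* · s/√n = 119.9 + 2.091 · 5.7/√74 = 121.29

We are 98% confident that μ ≤ 121.29.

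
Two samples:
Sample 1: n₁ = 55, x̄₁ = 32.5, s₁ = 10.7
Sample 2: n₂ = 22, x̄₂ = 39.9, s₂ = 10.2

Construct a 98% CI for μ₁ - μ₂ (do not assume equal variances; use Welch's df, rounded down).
(-13.72, -1.08)

Difference: x̄₁ - x̄₂ = -7.40
SE = √(s₁²/n₁ + s₂²/n₂) = √(10.7²/55 + 10.2²/22) = 2.6097
df = 40.50 → 40 (Welch–Satterthwaite, rounded down)
t* = 2.423

CI: -7.40 ± 2.423 · 2.6097 = -7.40 ± 6.32 = (-13.72, -1.08)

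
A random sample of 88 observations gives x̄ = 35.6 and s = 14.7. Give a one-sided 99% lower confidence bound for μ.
μ ≥ 31.89

Lower bound (one-sided):
t* = 2.370 (one-sided for 99%)
Lower bound = x̄ - t* · s/√n = 35.6 - 2.370 · 14.7/√88 = 31.89

We are 99% confident that μ ≥ 31.89.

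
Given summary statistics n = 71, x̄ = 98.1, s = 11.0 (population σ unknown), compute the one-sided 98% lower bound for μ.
μ ≥ 95.37

Lower bound (one-sided):
t* = 2.093 (one-sided for 98%)
Lower bound = x̄ - t* · s/√n = 98.1 - 2.093 · 11.0/√71 = 95.37

We are 98% confident that μ ≥ 95.37.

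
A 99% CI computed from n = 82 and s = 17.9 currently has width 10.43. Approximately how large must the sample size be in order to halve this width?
n ≈ 328

CI width ∝ 1/√n
To reduce width by factor 2, need √n to grow by 2 → need 2² = 4 times as many samples.

Current: n = 82, width = 10.43
New: n = 328, width ≈ 5.12

Width reduced by factor of 10.43/5.12 = 2.04.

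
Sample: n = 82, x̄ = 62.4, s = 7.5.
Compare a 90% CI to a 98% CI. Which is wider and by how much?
98% CI is wider by 1.17

df = 81
90% CI: t* = 1.664, (61.02, 63.78), width = 2 · t* · s/√n = 2.76
98% CI: t* = 2.373, (60.43, 64.37), width = 2 · t* · s/√n = 3.93

The 98% CI is wider by 3.93 - 2.76 = 1.17.
Higher confidence requires a wider interval.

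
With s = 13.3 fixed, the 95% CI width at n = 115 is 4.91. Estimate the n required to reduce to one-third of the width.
n ≈ 1035

CI width ∝ 1/√n
To reduce width by factor 3, need √n to grow by 3 → need 3² = 9 times as many samples.

Current: n = 115, width = 4.91
New: n = 1035, width ≈ 1.62

Width reduced by factor of 4.91/1.62 = 3.03.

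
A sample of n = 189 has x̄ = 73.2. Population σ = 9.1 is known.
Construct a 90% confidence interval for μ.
(72.11, 74.29)

z-interval (σ known):
z* = 1.645 for 90% confidence

Margin of error = z* · σ/√n = 1.645 · 9.1/√189 = 1.09

CI: (73.2 - 1.09, 73.2 + 1.09) = (72.11, 74.29)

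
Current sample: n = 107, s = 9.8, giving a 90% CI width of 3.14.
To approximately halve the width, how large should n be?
n ≈ 428

CI width ∝ 1/√n
To reduce width by factor 2, need √n to grow by 2 → need 2² = 4 times as many samples.

Current: n = 107, width = 3.14
New: n = 428, width ≈ 1.56

Width reduced by factor of 3.14/1.56 = 2.01.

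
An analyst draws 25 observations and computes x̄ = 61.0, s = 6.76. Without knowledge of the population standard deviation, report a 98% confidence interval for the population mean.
(57.63, 64.37)

t-interval (σ unknown):
df = n - 1 = 24
t* = 2.492 for 98% confidence

Margin of error = t* · s/√n = 2.492 · 6.76/√25 = 3.37

CI: (57.63, 64.37)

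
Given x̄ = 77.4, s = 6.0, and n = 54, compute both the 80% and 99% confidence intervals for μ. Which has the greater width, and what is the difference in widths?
99% CI is wider by 2.24

df = 53
80% CI: t* = 1.298, (76.34, 78.46), width = 2 · t* · s/√n = 2.12
99% CI: t* = 2.672, (75.22, 79.58), width = 2 · t* · s/√n = 4.36

The 99% CI is wider by 4.36 - 2.12 = 2.24.
Higher confidence requires a wider interval.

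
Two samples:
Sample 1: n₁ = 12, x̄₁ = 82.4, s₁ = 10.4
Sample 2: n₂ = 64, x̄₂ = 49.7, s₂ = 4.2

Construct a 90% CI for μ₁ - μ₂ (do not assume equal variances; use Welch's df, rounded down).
(27.23, 38.17)

Difference: x̄₁ - x̄₂ = 32.70
SE = √(s₁²/n₁ + s₂²/n₂) = √(10.4²/12 + 4.2²/64) = 3.0478
df = 11.68 → 11 (Welch–Satterthwaite, rounded down)
t* = 1.796

CI: 32.70 ± 1.796 · 3.0478 = 32.70 ± 5.47 = (27.23, 38.17)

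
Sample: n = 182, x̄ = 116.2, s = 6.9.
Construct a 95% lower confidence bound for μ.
μ ≥ 115.35

Lower bound (one-sided):
t* = 1.653 (one-sided for 95%)
Lower bound = x̄ - t* · s/√n = 116.2 - 1.653 · 6.9/√182 = 115.35

We are 95% confident that μ ≥ 115.35.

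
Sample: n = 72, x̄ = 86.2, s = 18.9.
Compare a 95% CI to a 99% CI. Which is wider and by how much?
99% CI is wider by 2.91

df = 71
95% CI: t* = 1.994, (81.76, 90.64), width = 2 · t* · s/√n = 8.88
99% CI: t* = 2.647, (80.30, 92.10), width = 2 · t* · s/√n = 11.79

The 99% CI is wider by 11.79 - 8.88 = 2.91.
Higher confidence requires a wider interval.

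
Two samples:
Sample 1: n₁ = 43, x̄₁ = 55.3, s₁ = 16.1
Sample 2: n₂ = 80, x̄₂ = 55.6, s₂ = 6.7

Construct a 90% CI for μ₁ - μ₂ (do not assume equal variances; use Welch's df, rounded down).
(-4.60, 4.00)

Difference: x̄₁ - x̄₂ = -0.30
SE = √(s₁²/n₁ + s₂²/n₂) = √(16.1²/43 + 6.7²/80) = 2.5670
df = 49.95 → 49 (Welch–Satterthwaite, rounded down)
t* = 1.677

CI: -0.30 ± 1.677 · 2.5670 = -0.30 ± 4.30 = (-4.60, 4.00)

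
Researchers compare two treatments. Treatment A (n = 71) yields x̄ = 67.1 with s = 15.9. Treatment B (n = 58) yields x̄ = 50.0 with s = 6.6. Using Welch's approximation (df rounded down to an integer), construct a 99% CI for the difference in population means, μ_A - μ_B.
(11.65, 22.55)

Difference: x̄₁ - x̄₂ = 17.10
SE = √(s₁²/n₁ + s₂²/n₂) = √(15.9²/71 + 6.6²/58) = 2.0765
df = 97.33 → 97 (Welch–Satterthwaite, rounded down)
t* = 2.627

CI: 17.10 ± 2.627 · 2.0765 = 17.10 ± 5.45 = (11.65, 22.55)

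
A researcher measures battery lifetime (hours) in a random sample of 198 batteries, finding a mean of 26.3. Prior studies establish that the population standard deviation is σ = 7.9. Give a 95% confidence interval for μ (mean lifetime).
(25.20, 27.40)

z-interval (σ known):
z* = 1.960 for 95% confidence

Margin of error = z* · σ/√n = 1.960 · 7.9/√198 = 1.10

CI: (26.3 - 1.10, 26.3 + 1.10) = (25.20, 27.40)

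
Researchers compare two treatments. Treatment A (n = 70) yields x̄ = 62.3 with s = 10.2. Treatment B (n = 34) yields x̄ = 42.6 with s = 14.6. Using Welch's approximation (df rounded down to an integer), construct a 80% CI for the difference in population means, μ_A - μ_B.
(16.08, 23.32)

Difference: x̄₁ - x̄₂ = 19.70
SE = √(s₁²/n₁ + s₂²/n₂) = √(10.2²/70 + 14.6²/34) = 2.7849
df = 49.18 → 49 (Welch–Satterthwaite, rounded down)
t* = 1.299

CI: 19.70 ± 1.299 · 2.7849 = 19.70 ± 3.62 = (16.08, 23.32)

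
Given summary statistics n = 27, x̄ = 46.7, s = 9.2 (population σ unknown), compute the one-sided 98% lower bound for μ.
μ ≥ 42.87

Lower bound (one-sided):
t* = 2.162 (one-sided for 98%)
Lower bound = x̄ - t* · s/√n = 46.7 - 2.162 · 9.2/√27 = 42.87

We are 98% confident that μ ≥ 42.87.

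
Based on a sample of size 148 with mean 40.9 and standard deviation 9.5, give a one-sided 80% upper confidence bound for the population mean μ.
μ ≤ 41.56

Upper bound (one-sided):
t* = 0.844 (one-sided for 80%)
Upper bound = x̄ + t* · s/√n = 40.9 + 0.844 · 9.5/√148 = 41.56

We are 80% confident that μ ≤ 41.56.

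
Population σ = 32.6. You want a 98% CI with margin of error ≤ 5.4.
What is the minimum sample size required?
n ≥ 198

For margin E ≤ 5.4:
n ≥ (z* · σ / E)²
n ≥ (2.326 · 32.6 / 5.4)²
n ≥ 197.18

Minimum n = 198 (rounding up)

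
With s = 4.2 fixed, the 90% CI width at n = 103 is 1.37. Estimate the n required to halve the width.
n ≈ 412

CI width ∝ 1/√n
To reduce width by factor 2, need √n to grow by 2 → need 2² = 4 times as many samples.

Current: n = 103, width = 1.37
New: n = 412, width ≈ 0.68

Width reduced by factor of 1.37/0.68 = 2.01.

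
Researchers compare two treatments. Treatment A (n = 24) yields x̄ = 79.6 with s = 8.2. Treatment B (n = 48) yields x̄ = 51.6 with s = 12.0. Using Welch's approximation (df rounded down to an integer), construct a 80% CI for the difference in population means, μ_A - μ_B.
(24.88, 31.12)

Difference: x̄₁ - x̄₂ = 28.00
SE = √(s₁²/n₁ + s₂²/n₂) = √(8.2²/24 + 12.0²/48) = 2.4087
df = 63.18 → 63 (Welch–Satterthwaite, rounded down)
t* = 1.295

CI: 28.00 ± 1.295 · 2.4087 = 28.00 ± 3.12 = (24.88, 31.12)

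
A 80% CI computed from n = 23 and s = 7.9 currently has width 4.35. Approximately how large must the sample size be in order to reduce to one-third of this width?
n ≈ 207

CI width ∝ 1/√n
To reduce width by factor 3, need √n to grow by 3 → need 3² = 9 times as many samples.

Current: n = 23, width = 4.35
New: n = 207, width ≈ 1.41

Width reduced by factor of 4.35/1.41 = 3.09.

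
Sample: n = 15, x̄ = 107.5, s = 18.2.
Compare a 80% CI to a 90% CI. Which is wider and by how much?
90% CI is wider by 3.91

df = 14
80% CI: t* = 1.345, (101.18, 113.82), width = 2 · t* · s/√n = 12.64
90% CI: t* = 1.761, (99.22, 115.78), width = 2 · t* · s/√n = 16.55

The 90% CI is wider by 16.55 - 12.64 = 3.91.
Higher confidence requires a wider interval.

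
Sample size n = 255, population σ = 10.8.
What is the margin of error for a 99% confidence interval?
Margin of error = 1.74

Margin of error = z* · σ/√n
= 2.576 · 10.8/√255
= 2.576 · 10.8/15.9687
= 1.74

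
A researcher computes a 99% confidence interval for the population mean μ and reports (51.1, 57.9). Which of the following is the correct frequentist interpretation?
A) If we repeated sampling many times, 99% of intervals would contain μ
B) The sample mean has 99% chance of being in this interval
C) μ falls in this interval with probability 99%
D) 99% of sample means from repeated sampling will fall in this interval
A

A) Correct — this is the frequentist long-run coverage interpretation.
B) Wrong — x̄ is observed and sits in the interval by construction.
C) Wrong — μ is fixed; the randomness lives in the interval, not in μ.
D) Wrong — coverage applies to intervals containing μ, not to future x̄ values.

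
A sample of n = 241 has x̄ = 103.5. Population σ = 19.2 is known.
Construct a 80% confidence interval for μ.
(101.91, 105.09)

z-interval (σ known):
z* = 1.282 for 80% confidence

Margin of error = z* · σ/√n = 1.282 · 19.2/√241 = 1.59

CI: (103.5 - 1.59, 103.5 + 1.59) = (101.91, 105.09)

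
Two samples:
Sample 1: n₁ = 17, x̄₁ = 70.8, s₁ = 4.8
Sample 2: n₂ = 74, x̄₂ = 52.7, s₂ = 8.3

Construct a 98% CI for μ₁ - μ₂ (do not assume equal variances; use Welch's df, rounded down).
(14.44, 21.76)

Difference: x̄₁ - x̄₂ = 18.10
SE = √(s₁²/n₁ + s₂²/n₂) = √(4.8²/17 + 8.3²/74) = 1.5120
df = 41.26 → 41 (Welch–Satterthwaite, rounded down)
t* = 2.421

CI: 18.10 ± 2.421 · 1.5120 = 18.10 ± 3.66 = (14.44, 21.76)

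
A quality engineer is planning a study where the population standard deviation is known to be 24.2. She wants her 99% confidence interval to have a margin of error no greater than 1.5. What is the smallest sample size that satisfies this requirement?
n ≥ 1728

For margin E ≤ 1.5:
n ≥ (z* · σ / E)²
n ≥ (2.576 · 24.2 / 1.5)²
n ≥ 1727.19

Minimum n = 1728 (rounding up)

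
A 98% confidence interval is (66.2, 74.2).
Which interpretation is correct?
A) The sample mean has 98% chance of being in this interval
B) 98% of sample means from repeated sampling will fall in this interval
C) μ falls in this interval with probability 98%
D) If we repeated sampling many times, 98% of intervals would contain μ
D

A) Wrong — x̄ is observed and sits in the interval by construction.
B) Wrong — coverage applies to intervals containing μ, not to future x̄ values.
C) Wrong — μ is fixed; the randomness lives in the interval, not in μ.
D) Correct — this is the frequentist long-run coverage interpretation.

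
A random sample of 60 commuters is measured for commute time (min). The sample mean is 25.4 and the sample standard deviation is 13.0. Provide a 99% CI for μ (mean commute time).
(20.93, 29.87)

t-interval (σ unknown):
df = n - 1 = 59
t* = 2.662 for 99% confidence

Margin of error = t* · s/√n = 2.662 · 13.0/√60 = 4.47

CI: (20.93, 29.87)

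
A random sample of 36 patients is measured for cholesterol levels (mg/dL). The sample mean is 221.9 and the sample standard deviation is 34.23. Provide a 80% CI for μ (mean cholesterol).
(214.45, 229.35)

t-interval (σ unknown):
df = n - 1 = 35
t* = 1.306 for 80% confidence

Margin of error = t* · s/√n = 1.306 · 34.23/√36 = 7.45

CI: (214.45, 229.35)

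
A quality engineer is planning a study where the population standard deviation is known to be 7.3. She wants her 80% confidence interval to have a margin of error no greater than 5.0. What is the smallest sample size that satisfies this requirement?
n ≥ 4

For margin E ≤ 5.0:
n ≥ (z* · σ / E)²
n ≥ (1.282 · 7.3 / 5.0)²
n ≥ 3.50

Minimum n = 4 (rounding up)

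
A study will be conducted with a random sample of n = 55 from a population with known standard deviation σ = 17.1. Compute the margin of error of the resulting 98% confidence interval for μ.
Margin of error = 5.36

Margin of error = z* · σ/√n
= 2.326 · 17.1/√55
= 2.326 · 17.1/7.4162
= 5.36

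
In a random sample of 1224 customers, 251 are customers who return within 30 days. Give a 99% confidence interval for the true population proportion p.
(0.175, 0.235)

Proportion CI:
p̂ = 251/1224 = 0.20507
SE = √(p̂(1-p̂)/n) = √(0.20507 · 0.79493 / 1224) = 0.01154

z* = 2.576
Margin = z* · SE = 2.576 · 0.01154 = 0.0297

CI: 0.20507 ± 0.0297 = (0.175, 0.235)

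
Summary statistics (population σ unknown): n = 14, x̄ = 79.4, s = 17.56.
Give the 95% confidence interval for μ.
(69.26, 89.54)

t-interval (σ unknown):
df = n - 1 = 13
t* = 2.160 for 95% confidence

Margin of error = t* · s/√n = 2.160 · 17.56/√14 = 10.14

CI: (69.26, 89.54)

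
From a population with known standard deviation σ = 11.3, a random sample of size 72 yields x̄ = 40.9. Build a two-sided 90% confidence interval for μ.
(38.71, 43.09)

z-interval (σ known):
z* = 1.645 for 90% confidence

Margin of error = z* · σ/√n = 1.645 · 11.3/√72 = 2.19

CI: (40.9 - 2.19, 40.9 + 2.19) = (38.71, 43.09)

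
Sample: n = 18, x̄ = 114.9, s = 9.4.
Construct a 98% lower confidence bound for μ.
μ ≥ 109.97

Lower bound (one-sided):
t* = 2.224 (one-sided for 98%)
Lower bound = x̄ - t* · s/√n = 114.9 - 2.224 · 9.4/√18 = 109.97

We are 98% confident that μ ≥ 109.97.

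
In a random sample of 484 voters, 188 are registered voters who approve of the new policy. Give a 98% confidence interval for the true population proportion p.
(0.337, 0.440)

Proportion CI:
p̂ = 188/484 = 0.38843
SE = √(p̂(1-p̂)/n) = √(0.38843 · 0.61157 / 484) = 0.02215

z* = 2.326
Margin = z* · SE = 2.326 · 0.02215 = 0.0515

CI: 0.38843 ± 0.0515 = (0.337, 0.440)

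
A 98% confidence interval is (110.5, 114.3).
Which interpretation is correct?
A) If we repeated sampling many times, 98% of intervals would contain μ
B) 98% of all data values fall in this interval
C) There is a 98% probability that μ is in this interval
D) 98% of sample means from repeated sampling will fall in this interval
A

A) Correct — this is the frequentist long-run coverage interpretation.
B) Wrong — a CI is about the parameter μ, not individual data values.
C) Wrong — μ is fixed; the randomness lives in the interval, not in μ.
D) Wrong — coverage applies to intervals containing μ, not to future x̄ values.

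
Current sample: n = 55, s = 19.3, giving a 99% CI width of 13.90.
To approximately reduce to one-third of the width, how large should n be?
n ≈ 495

CI width ∝ 1/√n
To reduce width by factor 3, need √n to grow by 3 → need 3² = 9 times as many samples.

Current: n = 55, width = 13.90
New: n = 495, width ≈ 4.49

Width reduced by factor of 13.90/4.49 = 3.10.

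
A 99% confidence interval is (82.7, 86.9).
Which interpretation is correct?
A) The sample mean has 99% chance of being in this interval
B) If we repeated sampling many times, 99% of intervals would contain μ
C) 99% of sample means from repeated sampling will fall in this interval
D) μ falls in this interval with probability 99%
B

A) Wrong — x̄ is observed and sits in the interval by construction.
B) Correct — this is the frequentist long-run coverage interpretation.
C) Wrong — coverage applies to intervals containing μ, not to future x̄ values.
D) Wrong — μ is fixed; the randomness lives in the interval, not in μ.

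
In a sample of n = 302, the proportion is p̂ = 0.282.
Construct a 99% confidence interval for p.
(0.215, 0.349)

Proportion CI:
SE = √(p̂(1-p̂)/n) = √(0.282 · 0.718 / 302) = 0.02589

z* = 2.576
Margin = z* · SE = 2.576 · 0.02589 = 0.0667

CI: 0.282 ± 0.0667 = (0.215, 0.349)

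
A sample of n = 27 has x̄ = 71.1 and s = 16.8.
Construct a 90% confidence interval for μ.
(65.58, 76.62)

t-interval (σ unknown):
df = n - 1 = 26
t* = 1.706 for 90% confidence

Margin of error = t* · s/√n = 1.706 · 16.8/√27 = 5.52

CI: (65.58, 76.62)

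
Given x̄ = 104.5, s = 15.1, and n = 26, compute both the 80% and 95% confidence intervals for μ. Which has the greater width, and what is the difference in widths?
95% CI is wider by 4.41

df = 25
80% CI: t* = 1.316, (100.60, 108.40), width = 2 · t* · s/√n = 7.79
95% CI: t* = 2.060, (98.40, 110.60), width = 2 · t* · s/√n = 12.20

The 95% CI is wider by 12.20 - 7.79 = 4.41.
Higher confidence requires a wider interval.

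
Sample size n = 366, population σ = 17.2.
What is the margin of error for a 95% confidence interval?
Margin of error = 1.76

Margin of error = z* · σ/√n
= 1.960 · 17.2/√366
= 1.960 · 17.2/19.1311
= 1.76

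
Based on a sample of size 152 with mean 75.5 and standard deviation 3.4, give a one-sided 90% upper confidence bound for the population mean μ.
μ ≤ 75.85

Upper bound (one-sided):
t* = 1.287 (one-sided for 90%)
Upper bound = x̄ + t* · s/√n = 75.5 + 1.287 · 3.4/√152 = 75.85

We are 90% confident that μ ≤ 75.85.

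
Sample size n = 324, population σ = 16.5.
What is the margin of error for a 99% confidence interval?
Margin of error = 2.36

Margin of error = z* · σ/√n
= 2.576 · 16.5/√324
= 2.576 · 16.5/18.0000
= 2.36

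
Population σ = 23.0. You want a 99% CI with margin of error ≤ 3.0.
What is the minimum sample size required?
n ≥ 391

For margin E ≤ 3.0:
n ≥ (z* · σ / E)²
n ≥ (2.576 · 23.0 / 3.0)²
n ≥ 390.04

Minimum n = 391 (rounding up)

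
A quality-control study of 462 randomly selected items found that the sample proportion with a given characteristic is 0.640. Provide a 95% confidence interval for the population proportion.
(0.596, 0.684)

Proportion CI:
SE = √(p̂(1-p̂)/n) = √(0.640 · 0.360 / 462) = 0.02233

z* = 1.960
Margin = z* · SE = 1.960 · 0.02233 = 0.0438

CI: 0.640 ± 0.0438 = (0.596, 0.684)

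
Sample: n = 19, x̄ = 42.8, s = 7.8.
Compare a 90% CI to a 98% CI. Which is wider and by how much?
98% CI is wider by 2.92

df = 18
90% CI: t* = 1.734, (39.70, 45.90), width = 2 · t* · s/√n = 6.21
98% CI: t* = 2.552, (38.23, 47.37), width = 2 · t* · s/√n = 9.13

The 98% CI is wider by 9.13 - 6.21 = 2.92.
Higher confidence requires a wider interval.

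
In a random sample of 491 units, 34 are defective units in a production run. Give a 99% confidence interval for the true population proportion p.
(0.040, 0.099)

Proportion CI:
p̂ = 34/491 = 0.06925
SE = √(p̂(1-p̂)/n) = √(0.06925 · 0.93075 / 491) = 0.01146

z* = 2.576
Margin = z* · SE = 2.576 · 0.01146 = 0.0295

CI: 0.06925 ± 0.0295 = (0.040, 0.099)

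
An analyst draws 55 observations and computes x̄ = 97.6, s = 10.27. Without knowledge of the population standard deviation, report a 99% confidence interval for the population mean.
(93.90, 101.30)

t-interval (σ unknown):
df = n - 1 = 54
t* = 2.670 for 99% confidence

Margin of error = t* · s/√n = 2.670 · 10.27/√55 = 3.70

CI: (93.90, 101.30)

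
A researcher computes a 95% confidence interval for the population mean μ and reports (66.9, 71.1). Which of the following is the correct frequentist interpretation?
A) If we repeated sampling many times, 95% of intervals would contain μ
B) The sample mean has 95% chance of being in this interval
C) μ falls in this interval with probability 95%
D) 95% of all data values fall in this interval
A

A) Correct — this is the frequentist long-run coverage interpretation.
B) Wrong — x̄ is observed and sits in the interval by construction.
C) Wrong — μ is fixed; the randomness lives in the interval, not in μ.
D) Wrong — a CI is about the parameter μ, not individual data values.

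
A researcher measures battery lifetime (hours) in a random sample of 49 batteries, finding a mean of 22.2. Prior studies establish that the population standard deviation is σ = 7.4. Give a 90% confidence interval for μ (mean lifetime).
(20.46, 23.94)

z-interval (σ known):
z* = 1.645 for 90% confidence

Margin of error = z* · σ/√n = 1.645 · 7.4/√49 = 1.74

CI: (22.2 - 1.74, 22.2 + 1.74) = (20.46, 23.94)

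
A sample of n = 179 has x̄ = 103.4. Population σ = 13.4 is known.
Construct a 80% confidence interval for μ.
(102.12, 104.68)

z-interval (σ known):
z* = 1.282 for 80% confidence

Margin of error = z* · σ/√n = 1.282 · 13.4/√179 = 1.28

CI: (103.4 - 1.28, 103.4 + 1.28) = (102.12, 104.68)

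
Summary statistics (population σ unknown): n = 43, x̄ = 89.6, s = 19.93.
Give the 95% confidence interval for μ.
(83.47, 95.73)

t-interval (σ unknown):
df = n - 1 = 42
t* = 2.018 for 95% confidence

Margin of error = t* · s/√n = 2.018 · 19.93/√43 = 6.13

CI: (83.47, 95.73)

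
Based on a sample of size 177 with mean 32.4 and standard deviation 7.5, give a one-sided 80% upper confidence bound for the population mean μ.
μ ≤ 32.88

Upper bound (one-sided):
t* = 0.844 (one-sided for 80%)
Upper bound = x̄ + t* · s/√n = 32.4 + 0.844 · 7.5/√177 = 32.88

We are 80% confident that μ ≤ 32.88.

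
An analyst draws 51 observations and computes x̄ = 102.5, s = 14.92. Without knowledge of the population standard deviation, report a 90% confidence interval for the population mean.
(99.00, 106.00)

t-interval (σ unknown):
df = n - 1 = 50
t* = 1.676 for 90% confidence

Margin of error = t* · s/√n = 1.676 · 14.92/√51 = 3.50

CI: (99.00, 106.00)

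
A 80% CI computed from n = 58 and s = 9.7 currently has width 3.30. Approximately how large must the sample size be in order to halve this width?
n ≈ 232

CI width ∝ 1/√n
To reduce width by factor 2, need √n to grow by 2 → need 2² = 4 times as many samples.

Current: n = 58, width = 3.30
New: n = 232, width ≈ 1.64

Width reduced by factor of 3.30/1.64 = 2.01.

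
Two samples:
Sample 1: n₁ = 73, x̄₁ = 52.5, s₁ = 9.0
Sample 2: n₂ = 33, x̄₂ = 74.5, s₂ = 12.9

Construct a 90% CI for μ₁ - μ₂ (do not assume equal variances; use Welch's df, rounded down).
(-26.16, -17.84)

Difference: x̄₁ - x̄₂ = -22.00
SE = √(s₁²/n₁ + s₂²/n₂) = √(9.0²/73 + 12.9²/33) = 2.4804
df = 46.63 → 46 (Welch–Satterthwaite, rounded down)
t* = 1.679

CI: -22.00 ± 1.679 · 2.4804 = -22.00 ± 4.16 = (-26.16, -17.84)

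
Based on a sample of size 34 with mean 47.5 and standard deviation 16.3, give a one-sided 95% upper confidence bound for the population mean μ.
μ ≤ 52.23

Upper bound (one-sided):
t* = 1.692 (one-sided for 95%)
Upper bound = x̄ + t* · s/√n = 47.5 + 1.692 · 16.3/√34 = 52.23

We are 95% confident that μ ≤ 52.23.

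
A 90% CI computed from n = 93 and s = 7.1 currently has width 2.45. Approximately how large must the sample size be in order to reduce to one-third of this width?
n ≈ 837

CI width ∝ 1/√n
To reduce width by factor 3, need √n to grow by 3 → need 3² = 9 times as many samples.

Current: n = 93, width = 2.45
New: n = 837, width ≈ 0.81

Width reduced by factor of 2.45/0.81 = 3.02.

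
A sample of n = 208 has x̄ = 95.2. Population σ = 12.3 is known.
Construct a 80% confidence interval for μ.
(94.11, 96.29)

z-interval (σ known):
z* = 1.282 for 80% confidence

Margin of error = z* · σ/√n = 1.282 · 12.3/√208 = 1.09

CI: (95.2 - 1.09, 95.2 + 1.09) = (94.11, 96.29)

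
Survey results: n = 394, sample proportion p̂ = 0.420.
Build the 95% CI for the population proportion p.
(0.371, 0.469)

Proportion CI:
SE = √(p̂(1-p̂)/n) = √(0.420 · 0.580 / 394) = 0.02487

z* = 1.960
Margin = z* · SE = 1.960 · 0.02487 = 0.0487

CI: 0.420 ± 0.0487 = (0.371, 0.469)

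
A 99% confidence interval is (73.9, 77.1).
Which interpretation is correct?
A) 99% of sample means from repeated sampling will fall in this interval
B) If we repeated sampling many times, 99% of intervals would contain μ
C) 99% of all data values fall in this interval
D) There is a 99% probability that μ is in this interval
B

A) Wrong — coverage applies to intervals containing μ, not to future x̄ values.
B) Correct — this is the frequentist long-run coverage interpretation.
C) Wrong — a CI is about the parameter μ, not individual data values.
D) Wrong — μ is fixed; the randomness lives in the interval, not in μ.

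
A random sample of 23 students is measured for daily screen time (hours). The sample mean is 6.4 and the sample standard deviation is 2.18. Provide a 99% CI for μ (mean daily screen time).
(5.12, 7.68)

t-interval (σ unknown):
df = n - 1 = 22
t* = 2.819 for 99% confidence

Margin of error = t* · s/√n = 2.819 · 2.18/√23 = 1.28

CI: (5.12, 7.68)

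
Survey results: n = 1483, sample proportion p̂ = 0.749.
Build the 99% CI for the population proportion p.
(0.720, 0.778)

Proportion CI:
SE = √(p̂(1-p̂)/n) = √(0.749 · 0.251 / 1483) = 0.01126

z* = 2.576
Margin = z* · SE = 2.576 · 0.01126 = 0.0290

CI: 0.749 ± 0.0290 = (0.720, 0.778)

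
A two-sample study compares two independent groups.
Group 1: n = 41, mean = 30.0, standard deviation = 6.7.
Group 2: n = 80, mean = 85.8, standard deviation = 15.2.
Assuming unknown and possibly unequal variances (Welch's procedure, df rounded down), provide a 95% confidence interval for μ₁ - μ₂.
(-59.75, -51.85)

Difference: x̄₁ - x̄₂ = -55.80
SE = √(s₁²/n₁ + s₂²/n₂) = √(6.7²/41 + 15.2²/80) = 1.9957
df = 117.03 → 117 (Welch–Satterthwaite, rounded down)
t* = 1.980

CI: -55.80 ± 1.980 · 1.9957 = -55.80 ± 3.95 = (-59.75, -51.85)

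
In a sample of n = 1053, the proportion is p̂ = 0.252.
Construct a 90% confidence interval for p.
(0.230, 0.274)

Proportion CI:
SE = √(p̂(1-p̂)/n) = √(0.252 · 0.748 / 1053) = 0.01338

z* = 1.645
Margin = z* · SE = 1.645 · 0.01338 = 0.0220

CI: 0.252 ± 0.0220 = (0.230, 0.274)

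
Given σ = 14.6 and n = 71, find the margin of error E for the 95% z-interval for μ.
Margin of error = 3.40

Margin of error = z* · σ/√n
= 1.960 · 14.6/√71
= 1.960 · 14.6/8.4261
= 3.40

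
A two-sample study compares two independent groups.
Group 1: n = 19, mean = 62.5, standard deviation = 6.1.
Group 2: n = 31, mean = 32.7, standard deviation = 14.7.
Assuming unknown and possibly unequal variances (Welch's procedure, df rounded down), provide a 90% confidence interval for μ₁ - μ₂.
(24.78, 34.82)

Difference: x̄₁ - x̄₂ = 29.80
SE = √(s₁²/n₁ + s₂²/n₂) = √(6.1²/19 + 14.7²/31) = 2.9882
df = 43.50 → 43 (Welch–Satterthwaite, rounded down)
t* = 1.681

CI: 29.80 ± 1.681 · 2.9882 = 29.80 ± 5.02 = (24.78, 34.82)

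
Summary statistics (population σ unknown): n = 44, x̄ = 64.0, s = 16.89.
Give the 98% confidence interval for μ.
(57.85, 70.15)

t-interval (σ unknown):
df = n - 1 = 43
t* = 2.416 for 98% confidence

Margin of error = t* · s/√n = 2.416 · 16.89/√44 = 6.15

CI: (57.85, 70.15)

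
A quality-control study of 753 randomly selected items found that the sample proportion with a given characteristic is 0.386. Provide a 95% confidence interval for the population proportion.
(0.351, 0.421)

Proportion CI:
SE = √(p̂(1-p̂)/n) = √(0.386 · 0.614 / 753) = 0.01774

z* = 1.960
Margin = z* · SE = 1.960 · 0.01774 = 0.0348

CI: 0.386 ± 0.0348 = (0.351, 0.421)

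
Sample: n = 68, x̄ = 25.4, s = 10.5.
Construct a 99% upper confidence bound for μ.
μ ≤ 28.43

Upper bound (one-sided):
t* = 2.383 (one-sided for 99%)
Upper bound = x̄ + t* · s/√n = 25.4 + 2.383 · 10.5/√68 = 28.43

We are 99% confident that μ ≤ 28.43.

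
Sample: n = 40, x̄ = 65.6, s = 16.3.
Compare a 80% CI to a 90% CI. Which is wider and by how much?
90% CI is wider by 1.97

df = 39
80% CI: t* = 1.304, (62.24, 68.96), width = 2 · t* · s/√n = 6.72
90% CI: t* = 1.685, (61.26, 69.94), width = 2 · t* · s/√n = 8.69

The 90% CI is wider by 8.69 - 6.72 = 1.97.
Higher confidence requires a wider interval.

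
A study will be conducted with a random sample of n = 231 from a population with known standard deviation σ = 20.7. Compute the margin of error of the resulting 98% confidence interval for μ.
Margin of error = 3.17

Margin of error = z* · σ/√n
= 2.326 · 20.7/√231
= 2.326 · 20.7/15.1987
= 3.17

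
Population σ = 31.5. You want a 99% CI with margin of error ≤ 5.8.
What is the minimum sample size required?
n ≥ 196

For margin E ≤ 5.8:
n ≥ (z* · σ / E)²
n ≥ (2.576 · 31.5 / 5.8)²
n ≥ 195.73

Minimum n = 196 (rounding up)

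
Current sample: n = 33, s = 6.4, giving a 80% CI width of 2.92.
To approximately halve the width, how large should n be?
n ≈ 132

CI width ∝ 1/√n
To reduce width by factor 2, need √n to grow by 2 → need 2² = 4 times as many samples.

Current: n = 33, width = 2.92
New: n = 132, width ≈ 1.43

Width reduced by factor of 2.92/1.43 = 2.04.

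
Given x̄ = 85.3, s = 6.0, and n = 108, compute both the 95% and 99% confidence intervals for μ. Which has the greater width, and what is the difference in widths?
99% CI is wider by 0.74

df = 107
95% CI: t* = 1.982, (84.16, 86.44), width = 2 · t* · s/√n = 2.29
99% CI: t* = 2.623, (83.79, 86.81), width = 2 · t* · s/√n = 3.03

The 99% CI is wider by 3.03 - 2.29 = 0.74.
Higher confidence requires a wider interval.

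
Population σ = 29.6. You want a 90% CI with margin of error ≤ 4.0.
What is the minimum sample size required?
n ≥ 149

For margin E ≤ 4.0:
n ≥ (z* · σ / E)²
n ≥ (1.645 · 29.6 / 4.0)²
n ≥ 148.18

Minimum n = 149 (rounding up)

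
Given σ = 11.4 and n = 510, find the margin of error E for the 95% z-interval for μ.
Margin of error = 0.99

Margin of error = z* · σ/√n
= 1.960 · 11.4/√510
= 1.960 · 11.4/22.5832
= 0.99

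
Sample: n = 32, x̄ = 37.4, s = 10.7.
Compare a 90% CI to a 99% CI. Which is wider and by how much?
99% CI is wider by 3.96

df = 31
90% CI: t* = 1.696, (34.19, 40.61), width = 2 · t* · s/√n = 6.42
99% CI: t* = 2.744, (32.21, 42.59), width = 2 · t* · s/√n = 10.38

The 99% CI is wider by 10.38 - 6.42 = 3.96.
Higher confidence requires a wider interval.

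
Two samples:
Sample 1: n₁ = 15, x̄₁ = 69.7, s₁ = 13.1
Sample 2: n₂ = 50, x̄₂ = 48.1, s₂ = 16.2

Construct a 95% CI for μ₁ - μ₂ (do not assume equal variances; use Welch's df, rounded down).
(13.23, 29.97)

Difference: x̄₁ - x̄₂ = 21.60
SE = √(s₁²/n₁ + s₂²/n₂) = √(13.1²/15 + 16.2²/50) = 4.0853
df = 28.10 → 28 (Welch–Satterthwaite, rounded down)
t* = 2.048

CI: 21.60 ± 2.048 · 4.0853 = 21.60 ± 8.37 = (13.23, 29.97)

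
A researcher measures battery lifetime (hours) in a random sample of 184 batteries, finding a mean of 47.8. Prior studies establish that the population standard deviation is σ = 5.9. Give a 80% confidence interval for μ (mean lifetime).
(47.24, 48.36)

z-interval (σ known):
z* = 1.282 for 80% confidence

Margin of error = z* · σ/√n = 1.282 · 5.9/√184 = 0.56

CI: (47.8 - 0.56, 47.8 + 0.56) = (47.24, 48.36)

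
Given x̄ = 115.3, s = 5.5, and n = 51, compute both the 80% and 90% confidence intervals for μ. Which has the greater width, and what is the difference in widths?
90% CI is wider by 0.58

df = 50
80% CI: t* = 1.299, (114.30, 116.30), width = 2 · t* · s/√n = 2.00
90% CI: t* = 1.676, (114.01, 116.59), width = 2 · t* · s/√n = 2.58

The 90% CI is wider by 2.58 - 2.00 = 0.58.
Higher confidence requires a wider interval.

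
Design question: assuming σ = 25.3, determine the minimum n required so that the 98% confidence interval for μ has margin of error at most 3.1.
n ≥ 361

For margin E ≤ 3.1:
n ≥ (z* · σ / E)²
n ≥ (2.326 · 25.3 / 3.1)²
n ≥ 360.36

Minimum n = 361 (rounding up)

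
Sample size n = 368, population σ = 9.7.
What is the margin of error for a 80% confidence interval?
Margin of error = 0.65

Margin of error = z* · σ/√n
= 1.282 · 9.7/√368
= 1.282 · 9.7/19.1833
= 0.65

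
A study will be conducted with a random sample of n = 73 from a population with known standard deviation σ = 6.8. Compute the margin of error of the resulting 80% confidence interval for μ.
Margin of error = 1.02

Margin of error = z* · σ/√n
= 1.282 · 6.8/√73
= 1.282 · 6.8/8.5440
= 1.02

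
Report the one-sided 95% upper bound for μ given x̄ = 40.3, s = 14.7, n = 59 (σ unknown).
μ ≤ 43.50

Upper bound (one-sided):
t* = 1.672 (one-sided for 95%)
Upper bound = x̄ + t* · s/√n = 40.3 + 1.672 · 14.7/√59 = 43.50

We are 95% confident that μ ≤ 43.50.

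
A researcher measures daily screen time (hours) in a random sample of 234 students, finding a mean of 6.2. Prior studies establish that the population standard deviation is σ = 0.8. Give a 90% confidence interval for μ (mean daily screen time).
(6.11, 6.29)

z-interval (σ known):
z* = 1.645 for 90% confidence

Margin of error = z* · σ/√n = 1.645 · 0.8/√234 = 0.09

CI: (6.2 - 0.09, 6.2 + 0.09) = (6.11, 6.29)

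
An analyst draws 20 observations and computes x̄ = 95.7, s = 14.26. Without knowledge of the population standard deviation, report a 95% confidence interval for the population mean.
(89.03, 102.37)

t-interval (σ unknown):
df = n - 1 = 19
t* = 2.093 for 95% confidence

Margin of error = t* · s/√n = 2.093 · 14.26/√20 = 6.67

CI: (89.03, 102.37)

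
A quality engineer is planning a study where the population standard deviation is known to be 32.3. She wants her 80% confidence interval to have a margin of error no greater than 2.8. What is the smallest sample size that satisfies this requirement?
n ≥ 219

For margin E ≤ 2.8:
n ≥ (z* · σ / E)²
n ≥ (1.282 · 32.3 / 2.8)²
n ≥ 218.71

Minimum n = 219 (rounding up)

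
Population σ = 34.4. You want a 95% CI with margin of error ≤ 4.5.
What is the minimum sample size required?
n ≥ 225

For margin E ≤ 4.5:
n ≥ (z* · σ / E)²
n ≥ (1.960 · 34.4 / 4.5)²
n ≥ 224.49

Minimum n = 225 (rounding up)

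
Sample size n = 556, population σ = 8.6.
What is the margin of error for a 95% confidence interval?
Margin of error = 0.71

Margin of error = z* · σ/√n
= 1.960 · 8.6/√556
= 1.960 · 8.6/23.5797
= 0.71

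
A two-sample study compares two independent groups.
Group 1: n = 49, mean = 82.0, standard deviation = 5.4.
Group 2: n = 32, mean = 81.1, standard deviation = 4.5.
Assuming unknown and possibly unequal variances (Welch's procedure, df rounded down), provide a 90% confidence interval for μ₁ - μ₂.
(-0.95, 2.75)

Difference: x̄₁ - x̄₂ = 0.90
SE = √(s₁²/n₁ + s₂²/n₂) = √(5.4²/49 + 4.5²/32) = 1.1081
df = 74.29 → 74 (Welch–Satterthwaite, rounded down)
t* = 1.666

CI: 0.90 ± 1.666 · 1.1081 = 0.90 ± 1.85 = (-0.95, 2.75)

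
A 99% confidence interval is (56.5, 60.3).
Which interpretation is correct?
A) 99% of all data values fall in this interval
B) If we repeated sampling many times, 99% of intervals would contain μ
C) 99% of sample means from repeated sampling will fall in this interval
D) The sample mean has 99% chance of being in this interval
B

A) Wrong — a CI is about the parameter μ, not individual data values.
B) Correct — this is the frequentist long-run coverage interpretation.
C) Wrong — coverage applies to intervals containing μ, not to future x̄ values.
D) Wrong — x̄ is observed and sits in the interval by construction.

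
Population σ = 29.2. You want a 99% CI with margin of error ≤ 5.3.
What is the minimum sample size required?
n ≥ 202

For margin E ≤ 5.3:
n ≥ (z* · σ / E)²
n ≥ (2.576 · 29.2 / 5.3)²
n ≥ 201.42

Minimum n = 202 (rounding up)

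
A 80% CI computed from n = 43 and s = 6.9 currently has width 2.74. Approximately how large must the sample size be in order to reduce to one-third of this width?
n ≈ 387

CI width ∝ 1/√n
To reduce width by factor 3, need √n to grow by 3 → need 3² = 9 times as many samples.

Current: n = 43, width = 2.74
New: n = 387, width ≈ 0.90

Width reduced by factor of 2.74/0.90 = 3.04.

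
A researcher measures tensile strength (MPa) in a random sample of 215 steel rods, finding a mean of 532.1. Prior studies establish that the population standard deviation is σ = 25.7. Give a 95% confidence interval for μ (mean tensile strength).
(528.66, 535.54)

z-interval (σ known):
z* = 1.960 for 95% confidence

Margin of error = z* · σ/√n = 1.960 · 25.7/√215 = 3.44

CI: (532.1 - 3.44, 532.1 + 3.44) = (528.66, 535.54)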